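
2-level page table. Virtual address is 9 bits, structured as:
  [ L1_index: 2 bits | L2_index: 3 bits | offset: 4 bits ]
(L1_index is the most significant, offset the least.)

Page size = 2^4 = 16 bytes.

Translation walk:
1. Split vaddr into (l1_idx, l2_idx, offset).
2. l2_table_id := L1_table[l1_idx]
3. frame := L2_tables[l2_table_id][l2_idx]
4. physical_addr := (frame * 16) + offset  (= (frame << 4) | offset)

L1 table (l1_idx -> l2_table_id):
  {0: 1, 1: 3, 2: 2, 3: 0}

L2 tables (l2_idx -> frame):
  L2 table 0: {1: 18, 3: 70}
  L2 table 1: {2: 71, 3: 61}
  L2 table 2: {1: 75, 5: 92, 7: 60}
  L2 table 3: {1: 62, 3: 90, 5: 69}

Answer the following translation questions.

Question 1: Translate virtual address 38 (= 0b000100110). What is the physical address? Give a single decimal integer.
Answer: 1142

Derivation:
vaddr = 38 = 0b000100110
Split: l1_idx=0, l2_idx=2, offset=6
L1[0] = 1
L2[1][2] = 71
paddr = 71 * 16 + 6 = 1142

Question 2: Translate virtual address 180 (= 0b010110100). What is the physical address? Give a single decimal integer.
vaddr = 180 = 0b010110100
Split: l1_idx=1, l2_idx=3, offset=4
L1[1] = 3
L2[3][3] = 90
paddr = 90 * 16 + 4 = 1444

Answer: 1444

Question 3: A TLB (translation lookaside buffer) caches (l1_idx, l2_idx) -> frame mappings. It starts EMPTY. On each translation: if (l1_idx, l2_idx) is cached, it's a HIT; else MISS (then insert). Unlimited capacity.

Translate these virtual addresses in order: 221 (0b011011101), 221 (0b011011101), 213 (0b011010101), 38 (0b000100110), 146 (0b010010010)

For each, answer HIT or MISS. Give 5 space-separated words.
vaddr=221: (1,5) not in TLB -> MISS, insert
vaddr=221: (1,5) in TLB -> HIT
vaddr=213: (1,5) in TLB -> HIT
vaddr=38: (0,2) not in TLB -> MISS, insert
vaddr=146: (1,1) not in TLB -> MISS, insert

Answer: MISS HIT HIT MISS MISS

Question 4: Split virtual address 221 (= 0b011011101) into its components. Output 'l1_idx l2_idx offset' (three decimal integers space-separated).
Answer: 1 5 13

Derivation:
vaddr = 221 = 0b011011101
  top 2 bits -> l1_idx = 1
  next 3 bits -> l2_idx = 5
  bottom 4 bits -> offset = 13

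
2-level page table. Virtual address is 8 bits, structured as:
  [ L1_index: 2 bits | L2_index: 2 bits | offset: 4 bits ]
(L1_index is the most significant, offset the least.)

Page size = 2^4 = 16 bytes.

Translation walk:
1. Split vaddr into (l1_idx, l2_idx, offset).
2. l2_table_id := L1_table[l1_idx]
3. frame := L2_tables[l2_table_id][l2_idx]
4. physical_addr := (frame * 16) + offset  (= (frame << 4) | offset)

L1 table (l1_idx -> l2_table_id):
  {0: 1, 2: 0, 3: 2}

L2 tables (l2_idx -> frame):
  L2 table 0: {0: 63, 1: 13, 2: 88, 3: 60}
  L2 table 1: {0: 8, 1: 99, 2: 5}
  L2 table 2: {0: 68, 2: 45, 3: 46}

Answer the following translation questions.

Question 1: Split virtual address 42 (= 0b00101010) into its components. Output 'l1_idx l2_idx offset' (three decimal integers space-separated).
Answer: 0 2 10

Derivation:
vaddr = 42 = 0b00101010
  top 2 bits -> l1_idx = 0
  next 2 bits -> l2_idx = 2
  bottom 4 bits -> offset = 10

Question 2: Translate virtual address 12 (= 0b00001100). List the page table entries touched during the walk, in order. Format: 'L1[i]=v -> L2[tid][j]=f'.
Answer: L1[0]=1 -> L2[1][0]=8

Derivation:
vaddr = 12 = 0b00001100
Split: l1_idx=0, l2_idx=0, offset=12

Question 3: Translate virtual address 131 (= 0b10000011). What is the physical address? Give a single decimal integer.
Answer: 1011

Derivation:
vaddr = 131 = 0b10000011
Split: l1_idx=2, l2_idx=0, offset=3
L1[2] = 0
L2[0][0] = 63
paddr = 63 * 16 + 3 = 1011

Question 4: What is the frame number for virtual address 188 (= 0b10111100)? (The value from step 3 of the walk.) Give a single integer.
vaddr = 188: l1_idx=2, l2_idx=3
L1[2] = 0; L2[0][3] = 60

Answer: 60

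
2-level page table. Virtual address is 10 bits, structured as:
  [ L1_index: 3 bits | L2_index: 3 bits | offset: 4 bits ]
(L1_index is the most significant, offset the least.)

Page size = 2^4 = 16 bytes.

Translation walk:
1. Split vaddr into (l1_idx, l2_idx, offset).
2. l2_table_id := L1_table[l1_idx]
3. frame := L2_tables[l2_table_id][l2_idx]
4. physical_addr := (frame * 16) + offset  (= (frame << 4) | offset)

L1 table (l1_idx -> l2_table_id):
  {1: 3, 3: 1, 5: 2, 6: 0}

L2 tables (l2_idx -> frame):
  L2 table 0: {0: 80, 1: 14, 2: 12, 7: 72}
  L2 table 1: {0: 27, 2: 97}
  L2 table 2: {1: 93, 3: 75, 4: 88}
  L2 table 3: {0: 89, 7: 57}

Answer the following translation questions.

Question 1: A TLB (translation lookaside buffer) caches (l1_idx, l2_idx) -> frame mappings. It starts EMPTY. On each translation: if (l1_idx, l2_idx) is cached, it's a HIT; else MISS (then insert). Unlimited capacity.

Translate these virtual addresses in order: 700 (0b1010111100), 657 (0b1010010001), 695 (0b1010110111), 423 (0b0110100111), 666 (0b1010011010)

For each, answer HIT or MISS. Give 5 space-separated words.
vaddr=700: (5,3) not in TLB -> MISS, insert
vaddr=657: (5,1) not in TLB -> MISS, insert
vaddr=695: (5,3) in TLB -> HIT
vaddr=423: (3,2) not in TLB -> MISS, insert
vaddr=666: (5,1) in TLB -> HIT

Answer: MISS MISS HIT MISS HIT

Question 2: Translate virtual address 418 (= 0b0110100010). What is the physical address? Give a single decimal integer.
Answer: 1554

Derivation:
vaddr = 418 = 0b0110100010
Split: l1_idx=3, l2_idx=2, offset=2
L1[3] = 1
L2[1][2] = 97
paddr = 97 * 16 + 2 = 1554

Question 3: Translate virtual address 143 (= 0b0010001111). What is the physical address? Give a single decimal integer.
vaddr = 143 = 0b0010001111
Split: l1_idx=1, l2_idx=0, offset=15
L1[1] = 3
L2[3][0] = 89
paddr = 89 * 16 + 15 = 1439

Answer: 1439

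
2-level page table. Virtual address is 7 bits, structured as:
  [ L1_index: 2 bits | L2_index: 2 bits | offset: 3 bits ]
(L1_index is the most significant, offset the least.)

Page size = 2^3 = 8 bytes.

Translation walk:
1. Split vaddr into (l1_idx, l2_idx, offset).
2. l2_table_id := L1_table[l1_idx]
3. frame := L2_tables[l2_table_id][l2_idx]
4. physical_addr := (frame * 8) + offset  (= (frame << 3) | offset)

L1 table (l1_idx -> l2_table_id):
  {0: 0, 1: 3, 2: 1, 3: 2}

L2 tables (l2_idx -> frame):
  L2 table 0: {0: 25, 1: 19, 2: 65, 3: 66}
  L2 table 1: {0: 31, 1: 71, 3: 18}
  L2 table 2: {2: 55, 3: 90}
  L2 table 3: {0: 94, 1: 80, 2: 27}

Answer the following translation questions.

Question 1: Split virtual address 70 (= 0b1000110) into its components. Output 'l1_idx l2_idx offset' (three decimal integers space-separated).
Answer: 2 0 6

Derivation:
vaddr = 70 = 0b1000110
  top 2 bits -> l1_idx = 2
  next 2 bits -> l2_idx = 0
  bottom 3 bits -> offset = 6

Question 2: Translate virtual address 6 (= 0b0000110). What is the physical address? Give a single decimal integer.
vaddr = 6 = 0b0000110
Split: l1_idx=0, l2_idx=0, offset=6
L1[0] = 0
L2[0][0] = 25
paddr = 25 * 8 + 6 = 206

Answer: 206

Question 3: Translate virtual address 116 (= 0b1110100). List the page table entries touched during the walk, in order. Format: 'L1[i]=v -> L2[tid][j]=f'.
vaddr = 116 = 0b1110100
Split: l1_idx=3, l2_idx=2, offset=4

Answer: L1[3]=2 -> L2[2][2]=55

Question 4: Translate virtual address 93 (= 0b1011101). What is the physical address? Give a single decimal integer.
vaddr = 93 = 0b1011101
Split: l1_idx=2, l2_idx=3, offset=5
L1[2] = 1
L2[1][3] = 18
paddr = 18 * 8 + 5 = 149

Answer: 149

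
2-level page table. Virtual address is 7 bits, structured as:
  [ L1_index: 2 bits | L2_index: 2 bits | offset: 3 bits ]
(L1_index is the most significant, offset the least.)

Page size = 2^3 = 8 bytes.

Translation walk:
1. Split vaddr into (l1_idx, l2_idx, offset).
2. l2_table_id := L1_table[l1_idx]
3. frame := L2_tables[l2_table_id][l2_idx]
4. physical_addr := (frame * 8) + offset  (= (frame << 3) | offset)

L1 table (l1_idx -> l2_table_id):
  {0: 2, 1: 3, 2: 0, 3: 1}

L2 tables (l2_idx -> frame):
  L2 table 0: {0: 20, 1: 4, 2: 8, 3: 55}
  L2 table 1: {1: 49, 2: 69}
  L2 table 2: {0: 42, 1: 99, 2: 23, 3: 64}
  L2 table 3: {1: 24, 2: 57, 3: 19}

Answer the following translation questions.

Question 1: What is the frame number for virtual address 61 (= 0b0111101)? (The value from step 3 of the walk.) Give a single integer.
Answer: 19

Derivation:
vaddr = 61: l1_idx=1, l2_idx=3
L1[1] = 3; L2[3][3] = 19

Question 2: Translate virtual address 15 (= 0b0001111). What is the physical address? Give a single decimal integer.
Answer: 799

Derivation:
vaddr = 15 = 0b0001111
Split: l1_idx=0, l2_idx=1, offset=7
L1[0] = 2
L2[2][1] = 99
paddr = 99 * 8 + 7 = 799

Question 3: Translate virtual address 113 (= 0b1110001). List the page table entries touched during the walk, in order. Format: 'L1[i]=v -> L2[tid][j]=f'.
vaddr = 113 = 0b1110001
Split: l1_idx=3, l2_idx=2, offset=1

Answer: L1[3]=1 -> L2[1][2]=69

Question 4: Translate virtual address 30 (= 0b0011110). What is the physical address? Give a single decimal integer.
vaddr = 30 = 0b0011110
Split: l1_idx=0, l2_idx=3, offset=6
L1[0] = 2
L2[2][3] = 64
paddr = 64 * 8 + 6 = 518

Answer: 518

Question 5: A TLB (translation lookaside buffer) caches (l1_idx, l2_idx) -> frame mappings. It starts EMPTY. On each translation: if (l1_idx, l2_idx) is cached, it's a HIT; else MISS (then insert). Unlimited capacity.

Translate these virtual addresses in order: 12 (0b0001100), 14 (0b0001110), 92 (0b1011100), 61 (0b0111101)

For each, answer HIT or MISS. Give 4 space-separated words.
vaddr=12: (0,1) not in TLB -> MISS, insert
vaddr=14: (0,1) in TLB -> HIT
vaddr=92: (2,3) not in TLB -> MISS, insert
vaddr=61: (1,3) not in TLB -> MISS, insert

Answer: MISS HIT MISS MISS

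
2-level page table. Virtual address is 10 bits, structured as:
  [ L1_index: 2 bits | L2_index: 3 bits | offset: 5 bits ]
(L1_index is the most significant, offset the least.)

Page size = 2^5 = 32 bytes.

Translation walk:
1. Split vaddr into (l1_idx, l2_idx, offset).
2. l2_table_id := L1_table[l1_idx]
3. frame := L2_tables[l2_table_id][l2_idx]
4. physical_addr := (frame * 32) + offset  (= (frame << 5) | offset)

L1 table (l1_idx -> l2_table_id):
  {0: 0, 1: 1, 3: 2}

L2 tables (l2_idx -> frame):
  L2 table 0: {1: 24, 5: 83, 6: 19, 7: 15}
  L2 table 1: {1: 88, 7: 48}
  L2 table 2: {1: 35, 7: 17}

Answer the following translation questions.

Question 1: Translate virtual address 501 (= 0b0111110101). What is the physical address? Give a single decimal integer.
vaddr = 501 = 0b0111110101
Split: l1_idx=1, l2_idx=7, offset=21
L1[1] = 1
L2[1][7] = 48
paddr = 48 * 32 + 21 = 1557

Answer: 1557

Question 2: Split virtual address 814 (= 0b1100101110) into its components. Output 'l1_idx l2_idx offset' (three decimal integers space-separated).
Answer: 3 1 14

Derivation:
vaddr = 814 = 0b1100101110
  top 2 bits -> l1_idx = 3
  next 3 bits -> l2_idx = 1
  bottom 5 bits -> offset = 14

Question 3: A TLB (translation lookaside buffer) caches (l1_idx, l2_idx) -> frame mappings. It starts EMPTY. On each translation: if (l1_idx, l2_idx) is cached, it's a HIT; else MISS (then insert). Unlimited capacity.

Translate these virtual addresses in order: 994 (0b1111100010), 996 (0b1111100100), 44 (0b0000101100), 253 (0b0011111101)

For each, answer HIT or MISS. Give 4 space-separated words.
vaddr=994: (3,7) not in TLB -> MISS, insert
vaddr=996: (3,7) in TLB -> HIT
vaddr=44: (0,1) not in TLB -> MISS, insert
vaddr=253: (0,7) not in TLB -> MISS, insert

Answer: MISS HIT MISS MISS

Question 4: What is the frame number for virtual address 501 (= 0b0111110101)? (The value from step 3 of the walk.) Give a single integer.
Answer: 48

Derivation:
vaddr = 501: l1_idx=1, l2_idx=7
L1[1] = 1; L2[1][7] = 48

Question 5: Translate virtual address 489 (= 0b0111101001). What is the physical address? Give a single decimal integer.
Answer: 1545

Derivation:
vaddr = 489 = 0b0111101001
Split: l1_idx=1, l2_idx=7, offset=9
L1[1] = 1
L2[1][7] = 48
paddr = 48 * 32 + 9 = 1545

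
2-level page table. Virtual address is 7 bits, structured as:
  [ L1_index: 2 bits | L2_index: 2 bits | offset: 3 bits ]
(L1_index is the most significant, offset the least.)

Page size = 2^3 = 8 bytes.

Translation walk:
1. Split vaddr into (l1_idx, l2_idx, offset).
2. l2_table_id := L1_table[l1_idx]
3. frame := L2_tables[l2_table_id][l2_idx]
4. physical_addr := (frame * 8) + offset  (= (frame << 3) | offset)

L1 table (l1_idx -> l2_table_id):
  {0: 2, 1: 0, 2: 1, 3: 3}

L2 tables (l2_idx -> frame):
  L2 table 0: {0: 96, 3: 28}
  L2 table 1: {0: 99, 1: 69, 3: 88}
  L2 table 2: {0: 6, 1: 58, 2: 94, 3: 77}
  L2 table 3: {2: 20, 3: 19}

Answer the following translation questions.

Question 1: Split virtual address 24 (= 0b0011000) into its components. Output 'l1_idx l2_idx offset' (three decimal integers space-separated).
Answer: 0 3 0

Derivation:
vaddr = 24 = 0b0011000
  top 2 bits -> l1_idx = 0
  next 2 bits -> l2_idx = 3
  bottom 3 bits -> offset = 0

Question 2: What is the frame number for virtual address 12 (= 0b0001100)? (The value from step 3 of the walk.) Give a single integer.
Answer: 58

Derivation:
vaddr = 12: l1_idx=0, l2_idx=1
L1[0] = 2; L2[2][1] = 58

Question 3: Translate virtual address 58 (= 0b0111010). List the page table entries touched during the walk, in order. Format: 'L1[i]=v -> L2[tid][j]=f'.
Answer: L1[1]=0 -> L2[0][3]=28

Derivation:
vaddr = 58 = 0b0111010
Split: l1_idx=1, l2_idx=3, offset=2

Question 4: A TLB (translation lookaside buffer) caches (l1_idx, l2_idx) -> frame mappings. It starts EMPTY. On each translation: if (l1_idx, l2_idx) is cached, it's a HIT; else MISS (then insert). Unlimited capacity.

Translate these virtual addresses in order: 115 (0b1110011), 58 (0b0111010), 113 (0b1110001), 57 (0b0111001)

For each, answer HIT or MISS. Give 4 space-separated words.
Answer: MISS MISS HIT HIT

Derivation:
vaddr=115: (3,2) not in TLB -> MISS, insert
vaddr=58: (1,3) not in TLB -> MISS, insert
vaddr=113: (3,2) in TLB -> HIT
vaddr=57: (1,3) in TLB -> HIT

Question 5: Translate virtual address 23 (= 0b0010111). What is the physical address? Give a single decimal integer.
vaddr = 23 = 0b0010111
Split: l1_idx=0, l2_idx=2, offset=7
L1[0] = 2
L2[2][2] = 94
paddr = 94 * 8 + 7 = 759

Answer: 759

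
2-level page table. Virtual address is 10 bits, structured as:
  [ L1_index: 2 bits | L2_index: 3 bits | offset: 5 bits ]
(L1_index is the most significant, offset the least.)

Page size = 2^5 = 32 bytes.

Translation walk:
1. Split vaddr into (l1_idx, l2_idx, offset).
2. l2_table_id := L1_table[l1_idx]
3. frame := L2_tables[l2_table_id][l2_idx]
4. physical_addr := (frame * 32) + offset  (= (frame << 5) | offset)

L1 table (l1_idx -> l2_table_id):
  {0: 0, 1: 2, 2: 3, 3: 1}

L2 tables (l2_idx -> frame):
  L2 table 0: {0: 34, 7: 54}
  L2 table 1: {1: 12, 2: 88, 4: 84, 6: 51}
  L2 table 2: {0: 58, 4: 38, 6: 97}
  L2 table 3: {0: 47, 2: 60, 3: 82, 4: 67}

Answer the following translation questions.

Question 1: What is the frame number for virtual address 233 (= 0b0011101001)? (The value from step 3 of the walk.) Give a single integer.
vaddr = 233: l1_idx=0, l2_idx=7
L1[0] = 0; L2[0][7] = 54

Answer: 54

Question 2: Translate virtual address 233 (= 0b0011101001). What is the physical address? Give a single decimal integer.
vaddr = 233 = 0b0011101001
Split: l1_idx=0, l2_idx=7, offset=9
L1[0] = 0
L2[0][7] = 54
paddr = 54 * 32 + 9 = 1737

Answer: 1737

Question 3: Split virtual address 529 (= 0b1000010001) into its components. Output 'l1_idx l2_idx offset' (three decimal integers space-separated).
Answer: 2 0 17

Derivation:
vaddr = 529 = 0b1000010001
  top 2 bits -> l1_idx = 2
  next 3 bits -> l2_idx = 0
  bottom 5 bits -> offset = 17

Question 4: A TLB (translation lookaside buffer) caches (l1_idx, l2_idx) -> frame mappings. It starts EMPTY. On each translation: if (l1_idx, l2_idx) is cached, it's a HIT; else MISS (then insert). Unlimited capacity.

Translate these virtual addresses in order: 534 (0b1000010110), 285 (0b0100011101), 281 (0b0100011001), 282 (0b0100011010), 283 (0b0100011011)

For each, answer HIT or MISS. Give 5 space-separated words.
vaddr=534: (2,0) not in TLB -> MISS, insert
vaddr=285: (1,0) not in TLB -> MISS, insert
vaddr=281: (1,0) in TLB -> HIT
vaddr=282: (1,0) in TLB -> HIT
vaddr=283: (1,0) in TLB -> HIT

Answer: MISS MISS HIT HIT HIT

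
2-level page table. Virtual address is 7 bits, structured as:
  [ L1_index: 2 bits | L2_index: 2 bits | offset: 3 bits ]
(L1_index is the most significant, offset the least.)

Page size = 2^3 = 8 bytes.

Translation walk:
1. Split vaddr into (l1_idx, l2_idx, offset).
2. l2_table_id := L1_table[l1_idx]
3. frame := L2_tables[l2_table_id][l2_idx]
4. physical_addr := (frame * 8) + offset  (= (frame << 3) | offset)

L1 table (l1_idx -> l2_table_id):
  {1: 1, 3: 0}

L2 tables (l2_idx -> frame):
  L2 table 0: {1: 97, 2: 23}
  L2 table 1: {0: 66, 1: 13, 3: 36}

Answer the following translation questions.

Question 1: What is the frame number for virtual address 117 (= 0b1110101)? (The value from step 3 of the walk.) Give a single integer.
Answer: 23

Derivation:
vaddr = 117: l1_idx=3, l2_idx=2
L1[3] = 0; L2[0][2] = 23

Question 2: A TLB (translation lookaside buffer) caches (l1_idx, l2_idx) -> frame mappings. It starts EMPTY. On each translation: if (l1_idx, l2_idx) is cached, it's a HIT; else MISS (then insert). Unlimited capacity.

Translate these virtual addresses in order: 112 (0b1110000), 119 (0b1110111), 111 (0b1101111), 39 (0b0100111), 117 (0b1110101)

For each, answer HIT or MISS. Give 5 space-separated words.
Answer: MISS HIT MISS MISS HIT

Derivation:
vaddr=112: (3,2) not in TLB -> MISS, insert
vaddr=119: (3,2) in TLB -> HIT
vaddr=111: (3,1) not in TLB -> MISS, insert
vaddr=39: (1,0) not in TLB -> MISS, insert
vaddr=117: (3,2) in TLB -> HIT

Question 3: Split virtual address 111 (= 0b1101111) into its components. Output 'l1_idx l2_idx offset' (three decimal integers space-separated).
Answer: 3 1 7

Derivation:
vaddr = 111 = 0b1101111
  top 2 bits -> l1_idx = 3
  next 2 bits -> l2_idx = 1
  bottom 3 bits -> offset = 7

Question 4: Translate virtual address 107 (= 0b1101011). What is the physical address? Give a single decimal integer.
vaddr = 107 = 0b1101011
Split: l1_idx=3, l2_idx=1, offset=3
L1[3] = 0
L2[0][1] = 97
paddr = 97 * 8 + 3 = 779

Answer: 779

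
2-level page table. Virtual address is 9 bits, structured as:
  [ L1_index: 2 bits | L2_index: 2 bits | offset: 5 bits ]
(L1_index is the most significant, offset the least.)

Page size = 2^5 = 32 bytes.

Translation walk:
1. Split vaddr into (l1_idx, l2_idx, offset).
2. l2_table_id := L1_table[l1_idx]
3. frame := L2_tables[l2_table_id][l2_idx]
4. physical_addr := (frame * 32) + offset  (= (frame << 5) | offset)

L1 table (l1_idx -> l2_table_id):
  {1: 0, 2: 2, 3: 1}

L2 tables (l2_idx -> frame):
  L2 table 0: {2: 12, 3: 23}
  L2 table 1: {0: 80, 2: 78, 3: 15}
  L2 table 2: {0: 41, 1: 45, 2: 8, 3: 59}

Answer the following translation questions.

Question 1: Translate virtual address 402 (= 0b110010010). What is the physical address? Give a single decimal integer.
Answer: 2578

Derivation:
vaddr = 402 = 0b110010010
Split: l1_idx=3, l2_idx=0, offset=18
L1[3] = 1
L2[1][0] = 80
paddr = 80 * 32 + 18 = 2578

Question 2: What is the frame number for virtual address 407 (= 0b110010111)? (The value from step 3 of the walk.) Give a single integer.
vaddr = 407: l1_idx=3, l2_idx=0
L1[3] = 1; L2[1][0] = 80

Answer: 80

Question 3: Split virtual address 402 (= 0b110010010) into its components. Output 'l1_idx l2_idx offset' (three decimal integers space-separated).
vaddr = 402 = 0b110010010
  top 2 bits -> l1_idx = 3
  next 2 bits -> l2_idx = 0
  bottom 5 bits -> offset = 18

Answer: 3 0 18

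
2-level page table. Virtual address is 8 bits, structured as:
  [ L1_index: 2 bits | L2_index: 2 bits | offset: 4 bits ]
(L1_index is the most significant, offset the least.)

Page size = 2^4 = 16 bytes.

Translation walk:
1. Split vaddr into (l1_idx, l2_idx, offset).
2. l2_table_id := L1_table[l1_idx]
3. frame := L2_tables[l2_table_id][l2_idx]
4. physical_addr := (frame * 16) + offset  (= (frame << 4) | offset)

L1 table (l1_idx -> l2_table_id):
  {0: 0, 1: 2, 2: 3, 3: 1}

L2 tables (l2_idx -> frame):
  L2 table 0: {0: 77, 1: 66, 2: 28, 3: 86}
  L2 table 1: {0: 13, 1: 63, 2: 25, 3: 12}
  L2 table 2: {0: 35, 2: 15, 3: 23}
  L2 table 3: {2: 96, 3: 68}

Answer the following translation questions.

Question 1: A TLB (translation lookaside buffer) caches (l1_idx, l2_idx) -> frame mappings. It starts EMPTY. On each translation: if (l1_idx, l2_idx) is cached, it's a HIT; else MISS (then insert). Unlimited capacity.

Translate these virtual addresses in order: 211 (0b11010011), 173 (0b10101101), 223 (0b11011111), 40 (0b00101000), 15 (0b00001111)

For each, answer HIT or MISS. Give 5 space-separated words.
Answer: MISS MISS HIT MISS MISS

Derivation:
vaddr=211: (3,1) not in TLB -> MISS, insert
vaddr=173: (2,2) not in TLB -> MISS, insert
vaddr=223: (3,1) in TLB -> HIT
vaddr=40: (0,2) not in TLB -> MISS, insert
vaddr=15: (0,0) not in TLB -> MISS, insert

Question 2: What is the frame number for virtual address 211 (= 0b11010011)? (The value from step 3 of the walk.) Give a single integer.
vaddr = 211: l1_idx=3, l2_idx=1
L1[3] = 1; L2[1][1] = 63

Answer: 63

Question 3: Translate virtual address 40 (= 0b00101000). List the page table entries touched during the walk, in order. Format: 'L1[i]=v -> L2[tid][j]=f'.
Answer: L1[0]=0 -> L2[0][2]=28

Derivation:
vaddr = 40 = 0b00101000
Split: l1_idx=0, l2_idx=2, offset=8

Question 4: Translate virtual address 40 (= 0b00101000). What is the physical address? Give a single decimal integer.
vaddr = 40 = 0b00101000
Split: l1_idx=0, l2_idx=2, offset=8
L1[0] = 0
L2[0][2] = 28
paddr = 28 * 16 + 8 = 456

Answer: 456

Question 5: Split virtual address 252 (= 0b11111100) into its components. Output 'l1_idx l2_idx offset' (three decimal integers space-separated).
vaddr = 252 = 0b11111100
  top 2 bits -> l1_idx = 3
  next 2 bits -> l2_idx = 3
  bottom 4 bits -> offset = 12

Answer: 3 3 12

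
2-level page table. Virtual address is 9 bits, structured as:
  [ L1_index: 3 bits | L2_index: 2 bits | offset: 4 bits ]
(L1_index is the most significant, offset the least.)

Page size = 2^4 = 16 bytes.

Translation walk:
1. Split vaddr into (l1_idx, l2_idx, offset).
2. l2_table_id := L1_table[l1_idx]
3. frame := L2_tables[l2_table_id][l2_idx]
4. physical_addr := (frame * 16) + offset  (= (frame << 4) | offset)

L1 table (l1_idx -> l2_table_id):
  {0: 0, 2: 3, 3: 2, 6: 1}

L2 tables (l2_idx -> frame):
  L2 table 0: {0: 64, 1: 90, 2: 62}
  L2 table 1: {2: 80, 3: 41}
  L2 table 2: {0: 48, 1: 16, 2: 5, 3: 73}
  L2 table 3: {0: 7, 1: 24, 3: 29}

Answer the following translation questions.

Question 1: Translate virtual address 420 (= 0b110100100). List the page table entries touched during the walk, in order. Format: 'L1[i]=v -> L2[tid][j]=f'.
vaddr = 420 = 0b110100100
Split: l1_idx=6, l2_idx=2, offset=4

Answer: L1[6]=1 -> L2[1][2]=80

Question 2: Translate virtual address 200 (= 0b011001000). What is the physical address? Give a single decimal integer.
vaddr = 200 = 0b011001000
Split: l1_idx=3, l2_idx=0, offset=8
L1[3] = 2
L2[2][0] = 48
paddr = 48 * 16 + 8 = 776

Answer: 776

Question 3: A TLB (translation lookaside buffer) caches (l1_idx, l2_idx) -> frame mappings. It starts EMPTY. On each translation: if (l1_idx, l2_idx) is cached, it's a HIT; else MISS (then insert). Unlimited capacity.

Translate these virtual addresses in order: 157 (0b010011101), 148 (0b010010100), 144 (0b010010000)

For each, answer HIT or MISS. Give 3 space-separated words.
vaddr=157: (2,1) not in TLB -> MISS, insert
vaddr=148: (2,1) in TLB -> HIT
vaddr=144: (2,1) in TLB -> HIT

Answer: MISS HIT HIT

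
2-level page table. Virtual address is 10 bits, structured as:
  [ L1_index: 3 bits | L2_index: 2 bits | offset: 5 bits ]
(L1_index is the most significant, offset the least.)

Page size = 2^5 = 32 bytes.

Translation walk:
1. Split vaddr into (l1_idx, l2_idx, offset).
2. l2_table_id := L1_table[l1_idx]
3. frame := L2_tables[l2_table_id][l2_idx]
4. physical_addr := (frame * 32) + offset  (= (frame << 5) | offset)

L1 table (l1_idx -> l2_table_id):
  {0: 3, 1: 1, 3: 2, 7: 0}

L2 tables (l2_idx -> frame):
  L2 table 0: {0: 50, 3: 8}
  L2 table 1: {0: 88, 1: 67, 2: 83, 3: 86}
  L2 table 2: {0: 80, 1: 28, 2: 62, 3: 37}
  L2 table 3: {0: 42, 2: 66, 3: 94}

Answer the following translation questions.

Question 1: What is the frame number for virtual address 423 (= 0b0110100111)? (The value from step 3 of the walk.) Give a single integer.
Answer: 28

Derivation:
vaddr = 423: l1_idx=3, l2_idx=1
L1[3] = 2; L2[2][1] = 28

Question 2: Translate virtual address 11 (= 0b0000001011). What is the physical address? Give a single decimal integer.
Answer: 1355

Derivation:
vaddr = 11 = 0b0000001011
Split: l1_idx=0, l2_idx=0, offset=11
L1[0] = 3
L2[3][0] = 42
paddr = 42 * 32 + 11 = 1355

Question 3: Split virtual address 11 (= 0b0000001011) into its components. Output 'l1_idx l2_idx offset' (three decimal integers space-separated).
vaddr = 11 = 0b0000001011
  top 3 bits -> l1_idx = 0
  next 2 bits -> l2_idx = 0
  bottom 5 bits -> offset = 11

Answer: 0 0 11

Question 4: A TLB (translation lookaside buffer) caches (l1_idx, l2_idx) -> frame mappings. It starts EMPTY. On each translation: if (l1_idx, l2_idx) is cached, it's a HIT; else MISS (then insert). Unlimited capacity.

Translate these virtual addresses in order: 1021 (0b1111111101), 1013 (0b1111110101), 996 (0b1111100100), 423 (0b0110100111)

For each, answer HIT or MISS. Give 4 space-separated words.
Answer: MISS HIT HIT MISS

Derivation:
vaddr=1021: (7,3) not in TLB -> MISS, insert
vaddr=1013: (7,3) in TLB -> HIT
vaddr=996: (7,3) in TLB -> HIT
vaddr=423: (3,1) not in TLB -> MISS, insert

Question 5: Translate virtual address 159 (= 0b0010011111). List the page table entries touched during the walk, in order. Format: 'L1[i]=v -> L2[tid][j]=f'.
vaddr = 159 = 0b0010011111
Split: l1_idx=1, l2_idx=0, offset=31

Answer: L1[1]=1 -> L2[1][0]=88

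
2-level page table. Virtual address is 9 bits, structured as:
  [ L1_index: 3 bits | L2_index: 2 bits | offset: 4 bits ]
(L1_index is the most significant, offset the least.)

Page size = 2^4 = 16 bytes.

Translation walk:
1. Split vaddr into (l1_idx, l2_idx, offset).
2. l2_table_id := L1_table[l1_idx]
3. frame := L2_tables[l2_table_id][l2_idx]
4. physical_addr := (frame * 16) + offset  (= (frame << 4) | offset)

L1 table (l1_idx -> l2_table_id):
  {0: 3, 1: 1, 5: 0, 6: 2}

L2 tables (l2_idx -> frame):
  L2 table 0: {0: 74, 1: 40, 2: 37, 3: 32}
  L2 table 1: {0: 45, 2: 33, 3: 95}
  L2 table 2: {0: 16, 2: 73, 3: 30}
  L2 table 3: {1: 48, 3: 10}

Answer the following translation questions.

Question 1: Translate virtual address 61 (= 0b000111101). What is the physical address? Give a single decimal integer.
vaddr = 61 = 0b000111101
Split: l1_idx=0, l2_idx=3, offset=13
L1[0] = 3
L2[3][3] = 10
paddr = 10 * 16 + 13 = 173

Answer: 173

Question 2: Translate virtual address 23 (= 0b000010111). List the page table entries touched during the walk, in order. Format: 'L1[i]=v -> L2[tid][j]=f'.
Answer: L1[0]=3 -> L2[3][1]=48

Derivation:
vaddr = 23 = 0b000010111
Split: l1_idx=0, l2_idx=1, offset=7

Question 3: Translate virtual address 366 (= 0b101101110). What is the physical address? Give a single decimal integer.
Answer: 606

Derivation:
vaddr = 366 = 0b101101110
Split: l1_idx=5, l2_idx=2, offset=14
L1[5] = 0
L2[0][2] = 37
paddr = 37 * 16 + 14 = 606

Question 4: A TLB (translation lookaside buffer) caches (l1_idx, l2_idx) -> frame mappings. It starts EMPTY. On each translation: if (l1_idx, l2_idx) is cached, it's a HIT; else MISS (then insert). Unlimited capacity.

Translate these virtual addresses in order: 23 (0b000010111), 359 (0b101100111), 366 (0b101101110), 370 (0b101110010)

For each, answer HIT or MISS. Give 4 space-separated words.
Answer: MISS MISS HIT MISS

Derivation:
vaddr=23: (0,1) not in TLB -> MISS, insert
vaddr=359: (5,2) not in TLB -> MISS, insert
vaddr=366: (5,2) in TLB -> HIT
vaddr=370: (5,3) not in TLB -> MISS, insert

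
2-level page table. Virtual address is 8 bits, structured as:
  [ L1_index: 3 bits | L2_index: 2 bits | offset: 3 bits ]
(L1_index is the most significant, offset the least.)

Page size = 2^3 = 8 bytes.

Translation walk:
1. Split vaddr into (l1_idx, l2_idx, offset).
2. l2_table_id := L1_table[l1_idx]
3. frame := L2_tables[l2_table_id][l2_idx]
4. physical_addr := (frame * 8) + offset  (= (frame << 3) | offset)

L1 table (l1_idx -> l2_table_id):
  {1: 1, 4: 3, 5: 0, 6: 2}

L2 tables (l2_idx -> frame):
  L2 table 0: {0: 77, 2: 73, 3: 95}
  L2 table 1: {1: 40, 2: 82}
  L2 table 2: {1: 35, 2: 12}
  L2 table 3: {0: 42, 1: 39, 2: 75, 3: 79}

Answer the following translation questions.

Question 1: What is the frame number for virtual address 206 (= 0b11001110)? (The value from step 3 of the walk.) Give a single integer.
vaddr = 206: l1_idx=6, l2_idx=1
L1[6] = 2; L2[2][1] = 35

Answer: 35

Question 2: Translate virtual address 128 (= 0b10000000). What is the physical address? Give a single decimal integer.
vaddr = 128 = 0b10000000
Split: l1_idx=4, l2_idx=0, offset=0
L1[4] = 3
L2[3][0] = 42
paddr = 42 * 8 + 0 = 336

Answer: 336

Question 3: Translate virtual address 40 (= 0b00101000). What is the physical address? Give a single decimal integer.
Answer: 320

Derivation:
vaddr = 40 = 0b00101000
Split: l1_idx=1, l2_idx=1, offset=0
L1[1] = 1
L2[1][1] = 40
paddr = 40 * 8 + 0 = 320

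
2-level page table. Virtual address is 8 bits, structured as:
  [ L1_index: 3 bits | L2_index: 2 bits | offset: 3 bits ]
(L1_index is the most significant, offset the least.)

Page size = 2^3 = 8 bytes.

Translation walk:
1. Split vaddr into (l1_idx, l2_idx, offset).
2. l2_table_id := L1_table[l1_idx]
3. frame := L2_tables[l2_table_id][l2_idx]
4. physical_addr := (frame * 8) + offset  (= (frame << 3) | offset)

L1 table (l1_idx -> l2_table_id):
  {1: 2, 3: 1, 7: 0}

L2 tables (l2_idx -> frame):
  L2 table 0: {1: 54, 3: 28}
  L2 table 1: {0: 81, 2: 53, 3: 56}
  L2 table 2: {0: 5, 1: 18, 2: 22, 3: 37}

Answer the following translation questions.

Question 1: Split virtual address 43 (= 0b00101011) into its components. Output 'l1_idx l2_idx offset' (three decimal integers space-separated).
vaddr = 43 = 0b00101011
  top 3 bits -> l1_idx = 1
  next 2 bits -> l2_idx = 1
  bottom 3 bits -> offset = 3

Answer: 1 1 3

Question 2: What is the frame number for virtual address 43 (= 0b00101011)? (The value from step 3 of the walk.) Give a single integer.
vaddr = 43: l1_idx=1, l2_idx=1
L1[1] = 2; L2[2][1] = 18

Answer: 18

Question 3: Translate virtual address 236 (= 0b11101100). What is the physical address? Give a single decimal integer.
Answer: 436

Derivation:
vaddr = 236 = 0b11101100
Split: l1_idx=7, l2_idx=1, offset=4
L1[7] = 0
L2[0][1] = 54
paddr = 54 * 8 + 4 = 436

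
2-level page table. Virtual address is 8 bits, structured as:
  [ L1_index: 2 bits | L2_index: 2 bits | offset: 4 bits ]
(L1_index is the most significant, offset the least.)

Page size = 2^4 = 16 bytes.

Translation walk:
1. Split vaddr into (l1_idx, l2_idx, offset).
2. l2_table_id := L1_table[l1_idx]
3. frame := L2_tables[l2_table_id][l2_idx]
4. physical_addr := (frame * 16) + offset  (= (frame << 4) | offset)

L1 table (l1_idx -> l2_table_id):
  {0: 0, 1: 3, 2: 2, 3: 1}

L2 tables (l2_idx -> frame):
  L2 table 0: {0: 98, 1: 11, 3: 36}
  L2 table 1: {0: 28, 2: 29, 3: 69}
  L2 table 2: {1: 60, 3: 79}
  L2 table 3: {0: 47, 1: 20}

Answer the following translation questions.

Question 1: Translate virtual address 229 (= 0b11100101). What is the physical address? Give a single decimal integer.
vaddr = 229 = 0b11100101
Split: l1_idx=3, l2_idx=2, offset=5
L1[3] = 1
L2[1][2] = 29
paddr = 29 * 16 + 5 = 469

Answer: 469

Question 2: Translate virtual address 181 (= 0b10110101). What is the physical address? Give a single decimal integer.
vaddr = 181 = 0b10110101
Split: l1_idx=2, l2_idx=3, offset=5
L1[2] = 2
L2[2][3] = 79
paddr = 79 * 16 + 5 = 1269

Answer: 1269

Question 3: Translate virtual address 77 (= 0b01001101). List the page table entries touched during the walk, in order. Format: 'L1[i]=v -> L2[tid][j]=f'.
vaddr = 77 = 0b01001101
Split: l1_idx=1, l2_idx=0, offset=13

Answer: L1[1]=3 -> L2[3][0]=47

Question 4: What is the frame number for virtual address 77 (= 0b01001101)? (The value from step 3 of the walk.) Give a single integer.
Answer: 47

Derivation:
vaddr = 77: l1_idx=1, l2_idx=0
L1[1] = 3; L2[3][0] = 47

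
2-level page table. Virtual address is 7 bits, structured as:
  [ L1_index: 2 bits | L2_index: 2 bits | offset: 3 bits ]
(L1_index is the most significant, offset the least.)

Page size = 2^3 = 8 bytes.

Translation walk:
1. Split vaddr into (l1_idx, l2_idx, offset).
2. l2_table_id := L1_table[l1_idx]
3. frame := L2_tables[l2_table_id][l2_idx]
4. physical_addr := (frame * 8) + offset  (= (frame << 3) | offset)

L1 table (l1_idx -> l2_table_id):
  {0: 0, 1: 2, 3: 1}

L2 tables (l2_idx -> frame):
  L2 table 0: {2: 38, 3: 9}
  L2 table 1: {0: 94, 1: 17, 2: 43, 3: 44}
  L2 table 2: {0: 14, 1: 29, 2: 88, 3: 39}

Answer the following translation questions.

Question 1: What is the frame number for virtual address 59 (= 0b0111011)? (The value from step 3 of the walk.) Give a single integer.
vaddr = 59: l1_idx=1, l2_idx=3
L1[1] = 2; L2[2][3] = 39

Answer: 39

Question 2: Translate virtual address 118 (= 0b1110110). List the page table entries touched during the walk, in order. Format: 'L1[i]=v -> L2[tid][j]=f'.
vaddr = 118 = 0b1110110
Split: l1_idx=3, l2_idx=2, offset=6

Answer: L1[3]=1 -> L2[1][2]=43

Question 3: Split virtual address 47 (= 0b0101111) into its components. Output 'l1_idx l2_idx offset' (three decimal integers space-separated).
Answer: 1 1 7

Derivation:
vaddr = 47 = 0b0101111
  top 2 bits -> l1_idx = 1
  next 2 bits -> l2_idx = 1
  bottom 3 bits -> offset = 7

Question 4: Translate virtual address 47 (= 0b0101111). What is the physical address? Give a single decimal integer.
vaddr = 47 = 0b0101111
Split: l1_idx=1, l2_idx=1, offset=7
L1[1] = 2
L2[2][1] = 29
paddr = 29 * 8 + 7 = 239

Answer: 239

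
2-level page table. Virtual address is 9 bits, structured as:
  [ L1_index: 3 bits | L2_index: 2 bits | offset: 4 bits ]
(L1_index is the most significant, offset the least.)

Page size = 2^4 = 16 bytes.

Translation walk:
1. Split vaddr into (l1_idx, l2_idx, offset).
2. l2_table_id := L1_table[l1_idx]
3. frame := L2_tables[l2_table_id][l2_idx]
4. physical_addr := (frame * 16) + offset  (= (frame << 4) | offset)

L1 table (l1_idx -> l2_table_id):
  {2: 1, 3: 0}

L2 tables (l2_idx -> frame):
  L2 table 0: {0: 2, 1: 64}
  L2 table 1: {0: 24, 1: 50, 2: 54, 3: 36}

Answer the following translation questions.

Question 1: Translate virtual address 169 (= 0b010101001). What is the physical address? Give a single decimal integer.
vaddr = 169 = 0b010101001
Split: l1_idx=2, l2_idx=2, offset=9
L1[2] = 1
L2[1][2] = 54
paddr = 54 * 16 + 9 = 873

Answer: 873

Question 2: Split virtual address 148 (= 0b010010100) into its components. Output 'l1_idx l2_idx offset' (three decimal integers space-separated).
Answer: 2 1 4

Derivation:
vaddr = 148 = 0b010010100
  top 3 bits -> l1_idx = 2
  next 2 bits -> l2_idx = 1
  bottom 4 bits -> offset = 4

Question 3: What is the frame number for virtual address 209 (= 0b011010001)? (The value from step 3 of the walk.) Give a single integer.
Answer: 64

Derivation:
vaddr = 209: l1_idx=3, l2_idx=1
L1[3] = 0; L2[0][1] = 64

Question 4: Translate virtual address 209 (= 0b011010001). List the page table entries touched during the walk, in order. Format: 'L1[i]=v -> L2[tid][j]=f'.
vaddr = 209 = 0b011010001
Split: l1_idx=3, l2_idx=1, offset=1

Answer: L1[3]=0 -> L2[0][1]=64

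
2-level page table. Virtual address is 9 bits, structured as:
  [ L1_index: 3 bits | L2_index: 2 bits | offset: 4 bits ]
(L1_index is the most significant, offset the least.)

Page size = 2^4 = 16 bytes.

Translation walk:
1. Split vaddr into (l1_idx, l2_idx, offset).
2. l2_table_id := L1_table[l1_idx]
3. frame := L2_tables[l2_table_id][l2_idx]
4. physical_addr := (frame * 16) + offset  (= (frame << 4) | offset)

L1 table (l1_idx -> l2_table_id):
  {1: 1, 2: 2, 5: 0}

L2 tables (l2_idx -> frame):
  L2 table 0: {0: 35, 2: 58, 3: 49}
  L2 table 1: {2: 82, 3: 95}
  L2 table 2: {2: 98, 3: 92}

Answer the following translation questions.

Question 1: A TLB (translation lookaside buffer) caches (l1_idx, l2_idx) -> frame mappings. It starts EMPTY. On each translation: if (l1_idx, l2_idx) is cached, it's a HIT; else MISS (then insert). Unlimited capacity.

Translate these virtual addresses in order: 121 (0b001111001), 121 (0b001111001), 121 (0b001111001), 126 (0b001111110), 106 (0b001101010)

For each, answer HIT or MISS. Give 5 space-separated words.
Answer: MISS HIT HIT HIT MISS

Derivation:
vaddr=121: (1,3) not in TLB -> MISS, insert
vaddr=121: (1,3) in TLB -> HIT
vaddr=121: (1,3) in TLB -> HIT
vaddr=126: (1,3) in TLB -> HIT
vaddr=106: (1,2) not in TLB -> MISS, insert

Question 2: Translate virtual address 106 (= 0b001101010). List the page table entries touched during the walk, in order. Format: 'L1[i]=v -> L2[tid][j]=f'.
vaddr = 106 = 0b001101010
Split: l1_idx=1, l2_idx=2, offset=10

Answer: L1[1]=1 -> L2[1][2]=82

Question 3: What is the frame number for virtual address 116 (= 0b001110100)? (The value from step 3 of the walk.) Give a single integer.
Answer: 95

Derivation:
vaddr = 116: l1_idx=1, l2_idx=3
L1[1] = 1; L2[1][3] = 95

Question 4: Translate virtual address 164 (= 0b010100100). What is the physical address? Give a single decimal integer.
Answer: 1572

Derivation:
vaddr = 164 = 0b010100100
Split: l1_idx=2, l2_idx=2, offset=4
L1[2] = 2
L2[2][2] = 98
paddr = 98 * 16 + 4 = 1572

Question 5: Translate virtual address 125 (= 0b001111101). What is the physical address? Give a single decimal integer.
Answer: 1533

Derivation:
vaddr = 125 = 0b001111101
Split: l1_idx=1, l2_idx=3, offset=13
L1[1] = 1
L2[1][3] = 95
paddr = 95 * 16 + 13 = 1533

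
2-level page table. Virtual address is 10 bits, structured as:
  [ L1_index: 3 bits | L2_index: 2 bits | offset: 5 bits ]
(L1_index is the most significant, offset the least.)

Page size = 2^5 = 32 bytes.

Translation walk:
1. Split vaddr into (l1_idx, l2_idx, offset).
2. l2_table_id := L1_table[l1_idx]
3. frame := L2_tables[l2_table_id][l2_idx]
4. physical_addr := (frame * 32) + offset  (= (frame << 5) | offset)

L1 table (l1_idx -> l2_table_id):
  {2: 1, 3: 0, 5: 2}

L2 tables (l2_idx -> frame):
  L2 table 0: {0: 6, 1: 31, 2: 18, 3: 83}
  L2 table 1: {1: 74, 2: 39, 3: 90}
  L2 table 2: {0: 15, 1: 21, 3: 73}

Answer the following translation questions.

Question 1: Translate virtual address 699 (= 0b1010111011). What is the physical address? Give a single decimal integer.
vaddr = 699 = 0b1010111011
Split: l1_idx=5, l2_idx=1, offset=27
L1[5] = 2
L2[2][1] = 21
paddr = 21 * 32 + 27 = 699

Answer: 699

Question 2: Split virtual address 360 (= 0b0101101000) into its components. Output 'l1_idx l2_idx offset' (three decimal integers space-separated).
vaddr = 360 = 0b0101101000
  top 3 bits -> l1_idx = 2
  next 2 bits -> l2_idx = 3
  bottom 5 bits -> offset = 8

Answer: 2 3 8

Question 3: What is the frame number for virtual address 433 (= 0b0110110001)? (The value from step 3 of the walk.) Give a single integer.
vaddr = 433: l1_idx=3, l2_idx=1
L1[3] = 0; L2[0][1] = 31

Answer: 31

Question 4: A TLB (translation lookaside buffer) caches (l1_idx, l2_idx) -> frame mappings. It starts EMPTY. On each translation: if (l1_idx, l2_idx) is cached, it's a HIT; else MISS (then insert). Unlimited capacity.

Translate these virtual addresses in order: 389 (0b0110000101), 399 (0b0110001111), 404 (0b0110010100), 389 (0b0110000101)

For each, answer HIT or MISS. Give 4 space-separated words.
Answer: MISS HIT HIT HIT

Derivation:
vaddr=389: (3,0) not in TLB -> MISS, insert
vaddr=399: (3,0) in TLB -> HIT
vaddr=404: (3,0) in TLB -> HIT
vaddr=389: (3,0) in TLB -> HIT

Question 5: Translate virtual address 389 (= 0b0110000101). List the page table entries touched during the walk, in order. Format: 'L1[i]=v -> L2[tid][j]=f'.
vaddr = 389 = 0b0110000101
Split: l1_idx=3, l2_idx=0, offset=5

Answer: L1[3]=0 -> L2[0][0]=6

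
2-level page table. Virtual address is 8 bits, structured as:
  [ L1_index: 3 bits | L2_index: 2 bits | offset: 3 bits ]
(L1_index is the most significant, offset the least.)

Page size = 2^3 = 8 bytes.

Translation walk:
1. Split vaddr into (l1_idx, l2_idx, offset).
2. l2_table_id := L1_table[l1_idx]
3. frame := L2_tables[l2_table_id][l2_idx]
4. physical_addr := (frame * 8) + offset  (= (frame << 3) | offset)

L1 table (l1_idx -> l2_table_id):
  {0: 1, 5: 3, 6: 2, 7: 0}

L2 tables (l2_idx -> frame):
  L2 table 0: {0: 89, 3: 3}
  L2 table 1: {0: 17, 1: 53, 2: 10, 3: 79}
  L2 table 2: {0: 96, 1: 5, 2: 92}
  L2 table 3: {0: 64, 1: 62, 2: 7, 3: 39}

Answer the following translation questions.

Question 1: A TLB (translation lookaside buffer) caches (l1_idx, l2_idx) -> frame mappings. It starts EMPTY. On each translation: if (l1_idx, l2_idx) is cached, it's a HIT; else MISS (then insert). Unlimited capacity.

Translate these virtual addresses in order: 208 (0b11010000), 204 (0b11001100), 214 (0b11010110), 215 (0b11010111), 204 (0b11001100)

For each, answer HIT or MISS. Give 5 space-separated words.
Answer: MISS MISS HIT HIT HIT

Derivation:
vaddr=208: (6,2) not in TLB -> MISS, insert
vaddr=204: (6,1) not in TLB -> MISS, insert
vaddr=214: (6,2) in TLB -> HIT
vaddr=215: (6,2) in TLB -> HIT
vaddr=204: (6,1) in TLB -> HIT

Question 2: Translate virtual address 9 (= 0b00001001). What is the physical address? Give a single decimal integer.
vaddr = 9 = 0b00001001
Split: l1_idx=0, l2_idx=1, offset=1
L1[0] = 1
L2[1][1] = 53
paddr = 53 * 8 + 1 = 425

Answer: 425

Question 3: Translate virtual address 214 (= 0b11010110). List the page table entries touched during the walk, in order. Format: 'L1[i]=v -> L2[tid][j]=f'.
Answer: L1[6]=2 -> L2[2][2]=92

Derivation:
vaddr = 214 = 0b11010110
Split: l1_idx=6, l2_idx=2, offset=6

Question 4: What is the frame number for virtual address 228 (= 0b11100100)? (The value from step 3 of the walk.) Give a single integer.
vaddr = 228: l1_idx=7, l2_idx=0
L1[7] = 0; L2[0][0] = 89

Answer: 89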